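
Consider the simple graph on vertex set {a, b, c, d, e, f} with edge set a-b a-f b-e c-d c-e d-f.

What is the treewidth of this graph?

2

A width-2 tree decomposition is:
Bags: B1 = {a, b, e}  B2 = {a, c, e}  B3 = {a, c, d}  B4 = {a, d, f}
Tree: B1–B2, B2–B3, B3–B4
Every bag has size at most 3, so the width is 3 − 1 = 2 and tw(G) ≤ 2. Since a–b–e–c–d–f–a is a cycle in G, G is not acyclic. Forests are exactly the graphs of treewidth ≤ 1, so tw(G) ≥ 2. Combining the bounds, tw(G) = 2.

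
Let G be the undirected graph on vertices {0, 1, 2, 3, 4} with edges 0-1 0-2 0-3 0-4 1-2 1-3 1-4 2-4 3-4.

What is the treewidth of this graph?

3

A width-3 tree decomposition is:
Bags: B1 = {0, 1, 2, 4}  B2 = {0, 1, 3, 4}
Tree: B1–B2
Each bag holds 4 vertices, so the decomposition has width 3, which upper-bounds the treewidth. Conversely, {0, 1, 2, 4} is a clique of size 4, and the vertices of any clique must share a bag in every tree decomposition; so some bag has ≥ 4 vertices and tw(G) ≥ 3. Hence tw(G) = 3 exactly.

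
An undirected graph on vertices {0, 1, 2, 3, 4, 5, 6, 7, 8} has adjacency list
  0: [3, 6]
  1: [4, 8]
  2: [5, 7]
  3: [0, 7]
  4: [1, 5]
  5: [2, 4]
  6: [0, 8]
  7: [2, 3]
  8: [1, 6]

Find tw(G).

2

A width-2 tree decomposition is:
Bags: B1 = {1, 6, 8}  B2 = {1, 4, 6}  B3 = {4, 5, 6}  B4 = {2, 5, 6}  B5 = {2, 6, 7}  B6 = {3, 6, 7}  B7 = {0, 3, 6}
Tree: B1–B2, B2–B3, B3–B4, B4–B5, B5–B6, B6–B7
The largest bag has 3 vertices, giving width 2; this decomposition certifies tw(G) ≤ 2. For the lower bound, G contains the cycle 6–8–1–4–5–2–7–3–0–6, so G is not a forest; only forests have treewidth ≤ 1, hence tw(G) ≥ 2. Hence tw(G) = 2 exactly.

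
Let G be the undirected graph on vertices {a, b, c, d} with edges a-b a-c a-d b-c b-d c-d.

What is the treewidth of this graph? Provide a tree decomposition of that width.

Treewidth 3.
One such decomposition:
Bags: B1 = {a, b, c, d}
Tree: (single bag)

A single bag containing all 4 vertices is trivially a valid decomposition of width 3. For the lower bound, the 4 vertices {a, b, c, d} are pairwise adjacent, and any tree decomposition puts a clique entirely inside one bag — forcing width ≥ 3. Hence tw(G) = 3 exactly.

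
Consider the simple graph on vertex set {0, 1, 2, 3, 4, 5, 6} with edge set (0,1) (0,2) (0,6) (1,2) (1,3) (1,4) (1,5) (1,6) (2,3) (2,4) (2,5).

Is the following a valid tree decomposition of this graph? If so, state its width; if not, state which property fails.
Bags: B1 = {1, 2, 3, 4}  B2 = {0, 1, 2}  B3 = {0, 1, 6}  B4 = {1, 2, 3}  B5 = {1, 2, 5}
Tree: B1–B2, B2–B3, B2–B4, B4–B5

A tree decomposition must satisfy three properties: every vertex lies in some bag; for every edge, both endpoints lie together in some bag; and for every vertex, the bags containing it form a connected subtree. Here bags containing vertex 3 are not connected in the tree, so the decomposition is invalid.

No — bags containing vertex 3 are not connected in the tree.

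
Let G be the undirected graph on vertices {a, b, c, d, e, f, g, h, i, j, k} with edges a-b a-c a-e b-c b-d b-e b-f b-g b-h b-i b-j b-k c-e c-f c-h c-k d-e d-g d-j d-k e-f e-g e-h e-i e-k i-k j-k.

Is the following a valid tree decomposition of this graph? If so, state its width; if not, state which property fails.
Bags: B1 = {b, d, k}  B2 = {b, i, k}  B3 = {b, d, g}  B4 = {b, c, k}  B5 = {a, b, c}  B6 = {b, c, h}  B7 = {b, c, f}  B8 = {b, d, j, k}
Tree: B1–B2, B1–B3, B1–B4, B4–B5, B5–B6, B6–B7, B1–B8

A tree decomposition must satisfy three properties: every vertex lies in some bag; for every edge, both endpoints lie together in some bag; and for every vertex, the bags containing it form a connected subtree. Here vertex e appears in no bag, so the decomposition is invalid.

No — vertex e appears in no bag.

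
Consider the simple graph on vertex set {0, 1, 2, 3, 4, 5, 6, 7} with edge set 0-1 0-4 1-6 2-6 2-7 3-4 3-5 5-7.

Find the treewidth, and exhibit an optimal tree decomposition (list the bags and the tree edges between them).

Every bag has size at most 3, so the width is 3 − 1 = 2 and tw(G) ≤ 2. Since 5–3–4–0–1–6–2–7–5 is a cycle in G, G is not acyclic. Forests are exactly the graphs of treewidth ≤ 1, so tw(G) ≥ 2. The upper and lower bounds meet at 2, so that is the treewidth.

Treewidth 2.
One optimal decomposition is:
Bags: B1 = {3, 4, 5}  B2 = {0, 4, 5}  B3 = {0, 1, 5}  B4 = {1, 5, 6}  B5 = {2, 5, 6}  B6 = {2, 5, 7}
Tree: B1–B2, B2–B3, B3–B4, B4–B5, B5–B6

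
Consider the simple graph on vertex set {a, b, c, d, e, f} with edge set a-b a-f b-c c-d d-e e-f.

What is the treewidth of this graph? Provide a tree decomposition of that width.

Every bag has size at most 3, so the width is 3 − 1 = 2 and tw(G) ≤ 2. For the lower bound, G contains the cycle a–b–c–d–e–f–a, so G is not a forest; only forests have treewidth ≤ 1, hence tw(G) ≥ 2. Combining the bounds, tw(G) = 2.

Treewidth 2.
One optimal decomposition is:
Bags: B1 = {a, b, c}  B2 = {a, c, d}  B3 = {a, d, e}  B4 = {a, e, f}
Tree: B1–B2, B2–B3, B3–B4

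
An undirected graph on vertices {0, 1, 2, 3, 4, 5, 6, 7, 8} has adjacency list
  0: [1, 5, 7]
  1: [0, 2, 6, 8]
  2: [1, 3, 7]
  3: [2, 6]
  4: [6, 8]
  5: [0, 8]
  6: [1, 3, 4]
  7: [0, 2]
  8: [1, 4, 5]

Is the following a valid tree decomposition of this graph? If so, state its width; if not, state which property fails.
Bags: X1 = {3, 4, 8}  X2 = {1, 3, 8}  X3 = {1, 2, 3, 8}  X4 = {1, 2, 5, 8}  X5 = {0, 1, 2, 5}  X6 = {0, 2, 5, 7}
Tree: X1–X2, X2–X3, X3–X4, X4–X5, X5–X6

No — vertex 6 appears in no bag.

A tree decomposition must satisfy three properties: every vertex lies in some bag; for every edge, both endpoints lie together in some bag; and for every vertex, the bags containing it form a connected subtree. Here vertex 6 appears in no bag, so the decomposition is invalid.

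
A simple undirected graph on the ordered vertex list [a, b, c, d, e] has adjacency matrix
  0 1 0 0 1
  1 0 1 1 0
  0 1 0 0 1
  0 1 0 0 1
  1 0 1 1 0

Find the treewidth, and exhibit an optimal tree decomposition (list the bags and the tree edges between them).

Treewidth 2.
Bags: B1 = {a, b, e}  B2 = {b, c, e}  B3 = {b, d, e}
Tree: B1–B2, B2–B3

Every bag has size at most 3, so the width is 3 − 1 = 2 and tw(G) ≤ 2. Since a–e–c–b–a is a cycle in G, G is not acyclic. Forests are exactly the graphs of treewidth ≤ 1, so tw(G) ≥ 2. The upper and lower bounds meet at 2, so that is the treewidth.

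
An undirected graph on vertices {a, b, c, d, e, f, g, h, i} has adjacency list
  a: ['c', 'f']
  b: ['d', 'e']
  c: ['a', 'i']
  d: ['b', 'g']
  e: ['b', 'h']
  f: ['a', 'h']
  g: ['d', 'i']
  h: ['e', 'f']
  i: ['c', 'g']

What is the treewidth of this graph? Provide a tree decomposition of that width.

Treewidth 2.
Bags: B1 = {b, d, g}  B2 = {b, e, g}  B3 = {e, g, h}  B4 = {f, g, h}  B5 = {a, f, g}  B6 = {a, c, g}  B7 = {c, g, i}
Tree: B1–B2, B2–B3, B3–B4, B4–B5, B5–B6, B6–B7

Each bag holds 3 vertices, so the decomposition has width 2, which upper-bounds the treewidth. For the lower bound, G contains the cycle g–d–b–e–h–f–a–c–i–g, so G is not a forest; only forests have treewidth ≤ 1, hence tw(G) ≥ 2. Hence tw(G) = 2 exactly.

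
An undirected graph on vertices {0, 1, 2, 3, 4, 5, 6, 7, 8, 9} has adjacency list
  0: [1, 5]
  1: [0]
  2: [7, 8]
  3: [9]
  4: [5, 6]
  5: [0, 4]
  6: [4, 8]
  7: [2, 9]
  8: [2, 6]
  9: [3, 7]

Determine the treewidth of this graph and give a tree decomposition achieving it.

Every bag has size at most 2, so the width is 2 − 1 = 1 and tw(G) ≤ 1. Any graph with an edge has treewidth ≥ 1, and G has the edge 1–0. Hence tw(G) = 1 exactly.

Treewidth 1.
One such decomposition:
Bags: B1 = {0, 1}  B2 = {0, 5}  B3 = {4, 5}  B4 = {4, 6}  B5 = {6, 8}  B6 = {2, 8}  B7 = {2, 7}  B8 = {7, 9}  B9 = {3, 9}
Tree: B1–B2, B2–B3, B3–B4, B4–B5, B5–B6, B6–B7, B7–B8, B8–B9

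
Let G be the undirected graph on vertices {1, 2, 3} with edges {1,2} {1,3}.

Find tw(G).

1

A width-1 tree decomposition is:
Bags: B1 = {1, 3}  B2 = {1, 2}
Tree: B1–B2
The largest bag has 2 vertices, giving width 1; this decomposition certifies tw(G) ≤ 1. Since G has at least one edge (e.g. 1–3), it is not an edgeless graph, so tw(G) ≥ 1. The upper and lower bounds meet at 1, so that is the treewidth.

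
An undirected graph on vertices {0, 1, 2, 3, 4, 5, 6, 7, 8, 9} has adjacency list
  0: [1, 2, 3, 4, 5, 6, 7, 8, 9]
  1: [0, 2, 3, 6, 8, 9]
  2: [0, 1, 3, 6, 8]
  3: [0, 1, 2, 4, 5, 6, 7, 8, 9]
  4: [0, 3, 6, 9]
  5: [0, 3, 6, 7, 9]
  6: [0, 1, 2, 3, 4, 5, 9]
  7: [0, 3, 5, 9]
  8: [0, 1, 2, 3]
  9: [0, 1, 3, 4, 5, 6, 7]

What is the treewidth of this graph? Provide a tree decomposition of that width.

Treewidth 4.
One such decomposition:
Bags: B1 = {0, 1, 3, 6, 9}  B2 = {0, 3, 4, 6, 9}  B3 = {0, 3, 5, 6, 9}  B4 = {0, 3, 5, 7, 9}  B5 = {0, 1, 2, 3, 6}  B6 = {0, 1, 2, 3, 8}
Tree: B1–B2, B1–B3, B3–B4, B1–B5, B5–B6

Each bag holds 5 vertices, so the decomposition has width 4, which upper-bounds the treewidth. On the other hand G contains the 5-clique {0, 1, 2, 3, 8}. A clique must lie in a single bag of any decomposition, so no decomposition can have width below 4. Therefore the treewidth is 4.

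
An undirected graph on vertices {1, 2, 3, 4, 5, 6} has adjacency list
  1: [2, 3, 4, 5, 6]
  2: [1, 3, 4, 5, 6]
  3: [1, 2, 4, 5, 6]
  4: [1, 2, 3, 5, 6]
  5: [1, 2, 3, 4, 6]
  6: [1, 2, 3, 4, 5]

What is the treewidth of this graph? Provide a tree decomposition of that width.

A single bag containing all 6 vertices is trivially a valid decomposition of width 5. Conversely, {1, 2, 3, 4, 5, 6} is a clique of size 6, and the vertices of any clique must share a bag in every tree decomposition; so some bag has ≥ 6 vertices and tw(G) ≥ 5. Combining the bounds, tw(G) = 5.

Treewidth 5.
One such decomposition:
Bags: B1 = {1, 2, 3, 4, 5, 6}
Tree: (single bag)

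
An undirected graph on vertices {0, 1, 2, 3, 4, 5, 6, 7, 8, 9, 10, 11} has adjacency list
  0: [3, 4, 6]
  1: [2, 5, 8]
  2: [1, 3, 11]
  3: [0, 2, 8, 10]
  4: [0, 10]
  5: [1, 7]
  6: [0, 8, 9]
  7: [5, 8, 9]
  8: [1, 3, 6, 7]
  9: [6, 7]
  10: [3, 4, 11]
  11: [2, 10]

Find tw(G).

A width-3 tree decomposition is:
Bags: B1 = {2, 4, 10, 11}  B2 = {2, 3, 4, 10}  B3 = {0, 2, 3, 4}  B4 = {0, 1, 2, 3}  B5 = {0, 1, 3, 8}  B6 = {0, 1, 6, 8}  B7 = {1, 5, 6, 8}  B8 = {5, 6, 7, 8}  B9 = {5, 6, 7, 9}
Tree: B1–B2, B2–B3, B3–B4, B4–B5, B5–B6, B6–B7, B7–B8, B8–B9
Each bag holds 4 vertices, so the decomposition has width 3, which upper-bounds the treewidth. For the lower bound: the 4 vertex sets {4,10,11}, {2}, {3}, {0,1,6,8} are disjoint, each induces a connected subgraph, and every pair is joined by at least one edge of G. Contracting each set to a single vertex therefore yields K_{4} as a minor, and since treewidth is minor-monotone, tw(G) ≥ tw(K_{4}) = 3. Hence tw(G) = 3 exactly.

3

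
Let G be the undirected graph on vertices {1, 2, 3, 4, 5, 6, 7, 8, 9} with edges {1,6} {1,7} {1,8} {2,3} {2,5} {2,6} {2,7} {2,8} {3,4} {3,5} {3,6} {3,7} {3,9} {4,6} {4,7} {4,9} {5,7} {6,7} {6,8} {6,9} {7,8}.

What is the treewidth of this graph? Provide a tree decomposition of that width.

Treewidth 3.
Bags: B1 = {1, 6, 7, 8}  B2 = {2, 6, 7, 8}  B3 = {2, 3, 6, 7}  B4 = {2, 3, 5, 7}  B5 = {3, 4, 6, 7}  B6 = {3, 4, 6, 9}
Tree: B1–B2, B2–B3, B3–B4, B3–B5, B5–B6

Every bag has size at most 4, so the width is 4 − 1 = 3 and tw(G) ≤ 3. Conversely, {2, 3, 5, 7} is a clique of size 4, and the vertices of any clique must share a bag in every tree decomposition; so some bag has ≥ 4 vertices and tw(G) ≥ 3. Hence tw(G) = 3 exactly.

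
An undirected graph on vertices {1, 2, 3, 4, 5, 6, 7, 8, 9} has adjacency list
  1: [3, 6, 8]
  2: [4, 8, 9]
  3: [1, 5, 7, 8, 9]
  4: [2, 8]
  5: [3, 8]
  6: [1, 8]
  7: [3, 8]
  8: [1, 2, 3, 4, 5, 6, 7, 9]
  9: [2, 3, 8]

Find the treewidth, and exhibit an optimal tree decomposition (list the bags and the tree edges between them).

Treewidth 2.
One such decomposition:
Bags: B1 = {3, 8, 9}  B2 = {3, 5, 8}  B3 = {2, 8, 9}  B4 = {1, 3, 8}  B5 = {1, 6, 8}  B6 = {2, 4, 8}  B7 = {3, 7, 8}
Tree: B1–B2, B1–B3, B2–B4, B4–B5, B3–B6, B4–B7

Every bag has size at most 3, so the width is 3 − 1 = 2 and tw(G) ≤ 2. For the lower bound, the 3 vertices {2, 8, 9} are pairwise adjacent, and any tree decomposition puts a clique entirely inside one bag — forcing width ≥ 2. Therefore the treewidth is 2.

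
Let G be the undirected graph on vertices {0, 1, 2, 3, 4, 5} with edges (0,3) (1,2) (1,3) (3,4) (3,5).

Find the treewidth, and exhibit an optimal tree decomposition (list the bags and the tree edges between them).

Treewidth 1.
One such decomposition:
Bags: B1 = {0, 3}  B2 = {1, 3}  B3 = {1, 2}  B4 = {3, 4}  B5 = {3, 5}
Tree: B1–B2, B2–B3, B1–B4, B4–B5

The largest bag has 2 vertices, giving width 1; this decomposition certifies tw(G) ≤ 1. Any graph with an edge has treewidth ≥ 1, and G has the edge 0–3. Hence tw(G) = 1 exactly.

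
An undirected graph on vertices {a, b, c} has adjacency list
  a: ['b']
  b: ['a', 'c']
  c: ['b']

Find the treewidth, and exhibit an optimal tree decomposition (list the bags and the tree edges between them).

Each bag holds 2 vertices, so the decomposition has width 1, which upper-bounds the treewidth. Since G has at least one edge (e.g. b–c), it is not an edgeless graph, so tw(G) ≥ 1. The upper and lower bounds meet at 1, so that is the treewidth.

Treewidth 1.
Bags: B1 = {b, c}  B2 = {a, b}
Tree: B1–B2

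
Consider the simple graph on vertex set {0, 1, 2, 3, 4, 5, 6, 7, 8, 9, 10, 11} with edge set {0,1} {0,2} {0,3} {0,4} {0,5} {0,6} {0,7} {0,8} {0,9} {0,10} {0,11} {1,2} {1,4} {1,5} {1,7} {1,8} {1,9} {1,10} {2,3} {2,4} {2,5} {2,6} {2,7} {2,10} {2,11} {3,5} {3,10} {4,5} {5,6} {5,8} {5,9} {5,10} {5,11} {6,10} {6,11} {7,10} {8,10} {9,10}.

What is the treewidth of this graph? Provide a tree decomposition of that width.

Treewidth 4.
One optimal decomposition is:
Bags: B1 = {0, 2, 3, 5, 10}  B2 = {0, 1, 2, 5, 10}  B3 = {0, 2, 5, 6, 10}  B4 = {0, 1, 2, 4, 5}  B5 = {0, 1, 5, 8, 10}  B6 = {0, 1, 2, 7, 10}  B7 = {0, 2, 5, 6, 11}  B8 = {0, 1, 5, 9, 10}
Tree: B1–B2, B2–B3, B2–B4, B2–B5, B2–B6, B3–B7, B5–B8

Each bag holds 5 vertices, so the decomposition has width 4, which upper-bounds the treewidth. For the lower bound, the 5 vertices {0, 1, 5, 8, 10} are pairwise adjacent, and any tree decomposition puts a clique entirely inside one bag — forcing width ≥ 4. Hence tw(G) = 4 exactly.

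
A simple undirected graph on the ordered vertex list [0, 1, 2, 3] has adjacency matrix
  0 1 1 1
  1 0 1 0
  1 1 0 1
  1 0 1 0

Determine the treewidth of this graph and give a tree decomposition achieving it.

Treewidth 2.
One such decomposition:
Bags: B1 = {0, 2, 3}  B2 = {0, 1, 2}
Tree: B1–B2

The largest bag has 3 vertices, giving width 2; this decomposition certifies tw(G) ≤ 2. For the lower bound, the 3 vertices {0, 1, 2} are pairwise adjacent, and any tree decomposition puts a clique entirely inside one bag — forcing width ≥ 2. Hence tw(G) = 2 exactly.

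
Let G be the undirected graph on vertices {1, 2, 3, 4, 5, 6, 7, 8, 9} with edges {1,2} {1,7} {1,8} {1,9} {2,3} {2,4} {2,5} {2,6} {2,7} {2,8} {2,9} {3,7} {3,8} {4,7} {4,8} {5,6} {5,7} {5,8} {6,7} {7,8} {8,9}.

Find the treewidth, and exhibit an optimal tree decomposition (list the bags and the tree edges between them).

Every bag has size at most 4, so the width is 4 − 1 = 3 and tw(G) ≤ 3. For the lower bound, the 4 vertices {1, 2, 8, 9} are pairwise adjacent, and any tree decomposition puts a clique entirely inside one bag — forcing width ≥ 3. Combining the bounds, tw(G) = 3.

Treewidth 3.
One such decomposition:
Bags: B1 = {2, 5, 7, 8}  B2 = {2, 3, 7, 8}  B3 = {1, 2, 7, 8}  B4 = {2, 4, 7, 8}  B5 = {1, 2, 8, 9}  B6 = {2, 5, 6, 7}
Tree: B1–B2, B1–B3, B1–B4, B3–B5, B1–B6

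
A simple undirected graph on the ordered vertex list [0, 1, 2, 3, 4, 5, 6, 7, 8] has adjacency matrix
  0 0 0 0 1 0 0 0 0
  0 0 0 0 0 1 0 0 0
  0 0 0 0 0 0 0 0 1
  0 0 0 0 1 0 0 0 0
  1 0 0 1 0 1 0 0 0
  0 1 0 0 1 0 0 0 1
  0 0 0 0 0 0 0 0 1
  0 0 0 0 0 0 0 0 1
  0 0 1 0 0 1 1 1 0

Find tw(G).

A width-1 tree decomposition is:
Bags: B1 = {5, 8}  B2 = {6, 8}  B3 = {4, 5}  B4 = {2, 8}  B5 = {1, 5}  B6 = {7, 8}  B7 = {3, 4}  B8 = {0, 4}
Tree: B1–B2, B1–B3, B2–B4, B1–B5, B1–B6, B3–B7, B3–B8
Every bag has size at most 2, so the width is 2 − 1 = 1 and tw(G) ≤ 1. Since G has at least one edge (e.g. 8–5), it is not an edgeless graph, so tw(G) ≥ 1. Combining the bounds, tw(G) = 1.

1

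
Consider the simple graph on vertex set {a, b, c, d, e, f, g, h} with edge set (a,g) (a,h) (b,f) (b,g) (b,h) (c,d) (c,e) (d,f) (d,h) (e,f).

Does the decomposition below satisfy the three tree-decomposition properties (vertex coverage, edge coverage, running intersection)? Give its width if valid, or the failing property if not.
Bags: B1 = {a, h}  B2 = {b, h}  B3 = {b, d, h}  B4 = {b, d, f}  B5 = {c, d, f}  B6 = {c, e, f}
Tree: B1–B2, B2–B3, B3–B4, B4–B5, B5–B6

A tree decomposition must satisfy three properties: every vertex lies in some bag; for every edge, both endpoints lie together in some bag; and for every vertex, the bags containing it form a connected subtree. Here vertex g appears in no bag, so the decomposition is invalid.

No — vertex g appears in no bag.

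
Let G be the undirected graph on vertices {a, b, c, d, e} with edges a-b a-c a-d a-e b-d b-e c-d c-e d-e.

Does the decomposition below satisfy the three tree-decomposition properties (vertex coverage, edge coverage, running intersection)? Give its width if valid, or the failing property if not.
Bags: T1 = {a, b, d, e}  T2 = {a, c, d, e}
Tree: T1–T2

Yes; width 3.

Vertex coverage: the bags together contain {a, b, c, d, e}, the full vertex set. Edge coverage: each edge of G has both endpoints in at least one bag. Running intersection: for every vertex, the bags containing it form a connected subtree. All three properties hold, so this is a valid tree decomposition of width max|bag| − 1 = 3, and hence tw(G) ≤ 3.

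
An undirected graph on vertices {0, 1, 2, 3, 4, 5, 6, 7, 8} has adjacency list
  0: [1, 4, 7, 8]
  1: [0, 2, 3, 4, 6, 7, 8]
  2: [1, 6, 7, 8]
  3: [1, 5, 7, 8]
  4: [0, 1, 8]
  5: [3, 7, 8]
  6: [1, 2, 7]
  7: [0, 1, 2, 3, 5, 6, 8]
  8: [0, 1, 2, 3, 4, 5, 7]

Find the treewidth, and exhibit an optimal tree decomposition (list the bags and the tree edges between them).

Treewidth 3.
Bags: B1 = {1, 2, 6, 7}  B2 = {1, 2, 7, 8}  B3 = {1, 3, 7, 8}  B4 = {3, 5, 7, 8}  B5 = {0, 1, 7, 8}  B6 = {0, 1, 4, 8}
Tree: B1–B2, B2–B3, B3–B4, B3–B5, B5–B6

Every bag has size at most 4, so the width is 4 − 1 = 3 and tw(G) ≤ 3. For the lower bound, the 4 vertices {0, 1, 4, 8} are pairwise adjacent, and any tree decomposition puts a clique entirely inside one bag — forcing width ≥ 3. Therefore the treewidth is 3.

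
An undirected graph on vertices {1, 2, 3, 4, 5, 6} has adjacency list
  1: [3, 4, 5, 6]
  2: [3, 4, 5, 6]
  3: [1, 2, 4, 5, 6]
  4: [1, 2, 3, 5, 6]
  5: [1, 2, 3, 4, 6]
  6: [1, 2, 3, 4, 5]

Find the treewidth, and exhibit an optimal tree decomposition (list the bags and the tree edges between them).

Each bag holds 5 vertices, so the decomposition has width 4, which upper-bounds the treewidth. For the lower bound, the 5 vertices {1, 3, 4, 5, 6} are pairwise adjacent, and any tree decomposition puts a clique entirely inside one bag — forcing width ≥ 4. Therefore the treewidth is 4.

Treewidth 4.
One such decomposition:
Bags: B1 = {1, 3, 4, 5, 6}  B2 = {2, 3, 4, 5, 6}
Tree: B1–B2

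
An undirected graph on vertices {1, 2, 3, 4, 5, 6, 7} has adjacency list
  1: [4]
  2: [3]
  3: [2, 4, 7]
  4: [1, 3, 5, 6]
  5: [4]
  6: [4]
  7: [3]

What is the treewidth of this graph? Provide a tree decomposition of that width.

Treewidth 1.
One such decomposition:
Bags: B1 = {4, 5}  B2 = {3, 4}  B3 = {4, 6}  B4 = {2, 3}  B5 = {1, 4}  B6 = {3, 7}
Tree: B1–B2, B2–B3, B2–B4, B2–B5, B4–B6

The largest bag has 2 vertices, giving width 1; this decomposition certifies tw(G) ≤ 1. Since G has at least one edge (e.g. 5–4), it is not an edgeless graph, so tw(G) ≥ 1. The upper and lower bounds meet at 1, so that is the treewidth.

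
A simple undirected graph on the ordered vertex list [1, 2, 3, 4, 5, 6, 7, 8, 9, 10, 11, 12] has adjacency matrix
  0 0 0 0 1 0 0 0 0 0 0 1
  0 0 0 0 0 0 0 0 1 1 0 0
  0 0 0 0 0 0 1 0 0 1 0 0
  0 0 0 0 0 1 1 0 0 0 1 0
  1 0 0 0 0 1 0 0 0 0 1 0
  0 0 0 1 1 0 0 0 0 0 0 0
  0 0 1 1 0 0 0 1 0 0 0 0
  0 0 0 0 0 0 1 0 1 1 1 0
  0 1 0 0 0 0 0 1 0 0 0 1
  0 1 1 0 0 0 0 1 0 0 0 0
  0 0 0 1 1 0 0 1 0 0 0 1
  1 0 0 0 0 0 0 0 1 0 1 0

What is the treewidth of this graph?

3

A width-3 tree decomposition is:
Bags: B1 = {1, 4, 5, 6}  B2 = {1, 4, 5, 11}  B3 = {1, 4, 11, 12}  B4 = {4, 7, 11, 12}  B5 = {7, 8, 11, 12}  B6 = {7, 8, 9, 12}  B7 = {3, 7, 8, 9}  B8 = {3, 8, 9, 10}  B9 = {2, 3, 9, 10}
Tree: B1–B2, B2–B3, B3–B4, B4–B5, B5–B6, B6–B7, B7–B8, B8–B9
Each bag holds 4 vertices, so the decomposition has width 3, which upper-bounds the treewidth. For the lower bound: the 4 vertex sets {1,5,6}, {4}, {11}, {7,8,9,12} are disjoint, each induces a connected subgraph, and every pair is joined by at least one edge of G. Contracting each set to a single vertex therefore yields K_{4} as a minor, and since treewidth is minor-monotone, tw(G) ≥ tw(K_{4}) = 3. Hence tw(G) = 3 exactly.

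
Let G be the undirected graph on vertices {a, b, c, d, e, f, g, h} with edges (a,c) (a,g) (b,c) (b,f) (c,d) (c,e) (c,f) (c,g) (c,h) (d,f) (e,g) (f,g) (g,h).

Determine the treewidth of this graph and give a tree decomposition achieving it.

Treewidth 2.
One such decomposition:
Bags: B1 = {c, g, h}  B2 = {a, c, g}  B3 = {c, e, g}  B4 = {c, f, g}  B5 = {b, c, f}  B6 = {c, d, f}
Tree: B1–B2, B2–B3, B1–B4, B4–B5, B5–B6

Every bag has size at most 3, so the width is 3 − 1 = 2 and tw(G) ≤ 2. For the lower bound, the 3 vertices {c, d, f} are pairwise adjacent, and any tree decomposition puts a clique entirely inside one bag — forcing width ≥ 2. Hence tw(G) = 2 exactly.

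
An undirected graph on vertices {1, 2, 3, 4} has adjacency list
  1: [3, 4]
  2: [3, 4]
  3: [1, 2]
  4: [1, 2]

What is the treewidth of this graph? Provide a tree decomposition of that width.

Every bag has size at most 3, so the width is 3 − 1 = 2 and tw(G) ≤ 2. For the lower bound, G contains the cycle 2–3–1–4–2, so G is not a forest; only forests have treewidth ≤ 1, hence tw(G) ≥ 2. Combining the bounds, tw(G) = 2.

Treewidth 2.
Bags: B1 = {1, 2, 3}  B2 = {1, 2, 4}
Tree: B1–B2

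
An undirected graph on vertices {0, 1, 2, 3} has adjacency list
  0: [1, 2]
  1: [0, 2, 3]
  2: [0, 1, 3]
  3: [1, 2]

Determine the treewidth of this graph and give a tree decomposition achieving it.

Each bag holds 3 vertices, so the decomposition has width 2, which upper-bounds the treewidth. For the lower bound, the 3 vertices {0, 1, 2} are pairwise adjacent, and any tree decomposition puts a clique entirely inside one bag — forcing width ≥ 2. Hence tw(G) = 2 exactly.

Treewidth 2.
One optimal decomposition is:
Bags: B1 = {1, 2, 3}  B2 = {0, 1, 2}
Tree: B1–B2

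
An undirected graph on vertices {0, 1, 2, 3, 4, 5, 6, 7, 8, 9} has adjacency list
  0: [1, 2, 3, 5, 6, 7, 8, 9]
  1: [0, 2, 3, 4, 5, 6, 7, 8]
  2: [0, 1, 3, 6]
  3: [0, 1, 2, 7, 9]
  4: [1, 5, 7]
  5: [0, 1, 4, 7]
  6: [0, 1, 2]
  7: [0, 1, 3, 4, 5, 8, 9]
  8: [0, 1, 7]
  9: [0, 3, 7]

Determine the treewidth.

A width-3 tree decomposition is:
Bags: B1 = {0, 1, 3, 7}  B2 = {0, 1, 7, 8}  B3 = {0, 1, 2, 3}  B4 = {0, 3, 7, 9}  B5 = {0, 1, 5, 7}  B6 = {0, 1, 2, 6}  B7 = {1, 4, 5, 7}
Tree: B1–B2, B1–B3, B1–B4, B2–B5, B3–B6, B5–B7
Every bag has size at most 4, so the width is 4 − 1 = 3 and tw(G) ≤ 3. For the lower bound, the 4 vertices {0, 1, 2, 3} are pairwise adjacent, and any tree decomposition puts a clique entirely inside one bag — forcing width ≥ 3. Combining the bounds, tw(G) = 3.

3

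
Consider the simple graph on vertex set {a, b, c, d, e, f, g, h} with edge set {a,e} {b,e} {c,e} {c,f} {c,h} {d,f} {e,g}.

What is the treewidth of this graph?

A width-1 tree decomposition is:
Bags: B1 = {e, g}  B2 = {c, e}  B3 = {c, f}  B4 = {c, h}  B5 = {d, f}  B6 = {a, e}  B7 = {b, e}
Tree: B1–B2, B2–B3, B3–B4, B3–B5, B2–B6, B6–B7
Every bag has size at most 2, so the width is 2 − 1 = 1 and tw(G) ≤ 1. G has an edge, so its treewidth is at least 1. The upper and lower bounds meet at 1, so that is the treewidth.

1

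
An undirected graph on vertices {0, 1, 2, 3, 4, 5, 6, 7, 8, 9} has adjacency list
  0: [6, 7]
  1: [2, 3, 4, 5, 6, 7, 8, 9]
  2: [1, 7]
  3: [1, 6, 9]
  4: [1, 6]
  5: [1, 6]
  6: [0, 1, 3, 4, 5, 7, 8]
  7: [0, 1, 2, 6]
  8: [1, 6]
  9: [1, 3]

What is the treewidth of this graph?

2

A width-2 tree decomposition is:
Bags: B1 = {1, 3, 6}  B2 = {1, 6, 7}  B3 = {1, 6, 8}  B4 = {1, 4, 6}  B5 = {0, 6, 7}  B6 = {1, 5, 6}  B7 = {1, 2, 7}  B8 = {1, 3, 9}
Tree: B1–B2, B2–B3, B2–B4, B2–B5, B3–B6, B2–B7, B1–B8
The largest bag has 3 vertices, giving width 2; this decomposition certifies tw(G) ≤ 2. On the other hand G contains the 3-clique {0, 6, 7}. A clique must lie in a single bag of any decomposition, so no decomposition can have width below 2. Therefore the treewidth is 2.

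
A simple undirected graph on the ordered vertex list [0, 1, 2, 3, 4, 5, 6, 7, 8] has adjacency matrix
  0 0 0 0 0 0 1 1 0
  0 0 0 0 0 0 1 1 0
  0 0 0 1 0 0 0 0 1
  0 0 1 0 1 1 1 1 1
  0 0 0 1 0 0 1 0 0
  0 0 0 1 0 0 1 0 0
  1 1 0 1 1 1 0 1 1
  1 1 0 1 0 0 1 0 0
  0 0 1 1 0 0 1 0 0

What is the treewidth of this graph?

A width-2 tree decomposition is:
Bags: B1 = {2, 3, 8}  B2 = {3, 6, 8}  B3 = {3, 6, 7}  B4 = {0, 6, 7}  B5 = {3, 5, 6}  B6 = {3, 4, 6}  B7 = {1, 6, 7}
Tree: B1–B2, B2–B3, B3–B4, B2–B5, B5–B6, B4–B7
The largest bag has 3 vertices, giving width 2; this decomposition certifies tw(G) ≤ 2. Conversely, {2, 3, 8} is a clique of size 3, and the vertices of any clique must share a bag in every tree decomposition; so some bag has ≥ 3 vertices and tw(G) ≥ 2. Hence tw(G) = 2 exactly.

2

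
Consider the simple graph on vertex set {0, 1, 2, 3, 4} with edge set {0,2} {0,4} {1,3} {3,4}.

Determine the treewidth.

A width-1 tree decomposition is:
Bags: B1 = {1, 3}  B2 = {3, 4}  B3 = {0, 4}  B4 = {0, 2}
Tree: B1–B2, B2–B3, B3–B4
Every bag has size at most 2, so the width is 2 − 1 = 1 and tw(G) ≤ 1. Any graph with an edge has treewidth ≥ 1, and G has the edge 1–3. Combining the bounds, tw(G) = 1.

1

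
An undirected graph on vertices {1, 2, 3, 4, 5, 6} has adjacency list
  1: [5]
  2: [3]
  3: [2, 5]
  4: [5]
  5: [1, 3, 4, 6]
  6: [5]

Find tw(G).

1

A width-1 tree decomposition is:
Bags: B1 = {4, 5}  B2 = {1, 5}  B3 = {3, 5}  B4 = {5, 6}  B5 = {2, 3}
Tree: B1–B2, B2–B3, B1–B4, B3–B5
Every bag has size at most 2, so the width is 2 − 1 = 1 and tw(G) ≤ 1. Since G has at least one edge (e.g. 5–4), it is not an edgeless graph, so tw(G) ≥ 1. Combining the bounds, tw(G) = 1.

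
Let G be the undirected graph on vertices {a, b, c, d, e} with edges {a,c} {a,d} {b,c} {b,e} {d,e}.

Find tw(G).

A width-2 tree decomposition is:
Bags: B1 = {a, b, c}  B2 = {a, b, d}  B3 = {b, d, e}
Tree: B1–B2, B2–B3
Every bag has size at most 3, so the width is 3 − 1 = 2 and tw(G) ≤ 2. For the lower bound, G contains the cycle b–c–a–d–e–b, so G is not a forest; only forests have treewidth ≤ 1, hence tw(G) ≥ 2. Hence tw(G) = 2 exactly.

2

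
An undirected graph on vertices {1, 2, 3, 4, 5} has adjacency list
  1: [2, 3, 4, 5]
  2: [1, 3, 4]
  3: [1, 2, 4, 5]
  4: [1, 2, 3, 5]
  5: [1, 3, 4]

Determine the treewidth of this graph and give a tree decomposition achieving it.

Treewidth 3.
One optimal decomposition is:
Bags: B1 = {1, 2, 3, 4}  B2 = {1, 3, 4, 5}
Tree: B1–B2

Every bag has size at most 4, so the width is 4 − 1 = 3 and tw(G) ≤ 3. For the lower bound, the 4 vertices {1, 2, 3, 4} are pairwise adjacent, and any tree decomposition puts a clique entirely inside one bag — forcing width ≥ 3. Therefore the treewidth is 3.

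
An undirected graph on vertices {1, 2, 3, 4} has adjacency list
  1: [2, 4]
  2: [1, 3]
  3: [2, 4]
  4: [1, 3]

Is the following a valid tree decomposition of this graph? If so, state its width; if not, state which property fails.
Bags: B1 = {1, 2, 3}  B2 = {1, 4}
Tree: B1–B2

No — edge (3,4) lies in no bag.

A tree decomposition must satisfy three properties: every vertex lies in some bag; for every edge, both endpoints lie together in some bag; and for every vertex, the bags containing it form a connected subtree. Here edge (3,4) lies in no bag, so the decomposition is invalid.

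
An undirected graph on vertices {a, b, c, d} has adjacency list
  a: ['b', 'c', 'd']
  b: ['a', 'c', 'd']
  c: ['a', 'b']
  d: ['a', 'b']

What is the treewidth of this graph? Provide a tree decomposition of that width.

Every bag has size at most 3, so the width is 3 − 1 = 2 and tw(G) ≤ 2. Conversely, {a, b, d} is a clique of size 3, and the vertices of any clique must share a bag in every tree decomposition; so some bag has ≥ 3 vertices and tw(G) ≥ 2. Therefore the treewidth is 2.

Treewidth 2.
One such decomposition:
Bags: B1 = {a, b, d}  B2 = {a, b, c}
Tree: B1–B2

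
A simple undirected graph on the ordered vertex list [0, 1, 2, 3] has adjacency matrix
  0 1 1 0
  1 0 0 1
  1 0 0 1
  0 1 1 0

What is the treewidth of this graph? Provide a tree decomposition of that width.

Treewidth 2.
Bags: B1 = {0, 1, 2}  B2 = {1, 2, 3}
Tree: B1–B2

The largest bag has 3 vertices, giving width 2; this decomposition certifies tw(G) ≤ 2. For the lower bound, G contains the cycle 1–0–2–3–1, so G is not a forest; only forests have treewidth ≤ 1, hence tw(G) ≥ 2. Hence tw(G) = 2 exactly.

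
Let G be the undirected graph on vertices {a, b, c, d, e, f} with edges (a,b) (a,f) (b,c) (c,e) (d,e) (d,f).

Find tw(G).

A width-2 tree decomposition is:
Bags: B1 = {d, e, f}  B2 = {c, e, f}  B3 = {b, c, f}  B4 = {a, b, f}
Tree: B1–B2, B2–B3, B3–B4
The largest bag has 3 vertices, giving width 2; this decomposition certifies tw(G) ≤ 2. For the lower bound, G contains the cycle f–d–e–c–b–a–f, so G is not a forest; only forests have treewidth ≤ 1, hence tw(G) ≥ 2. Combining the bounds, tw(G) = 2.

2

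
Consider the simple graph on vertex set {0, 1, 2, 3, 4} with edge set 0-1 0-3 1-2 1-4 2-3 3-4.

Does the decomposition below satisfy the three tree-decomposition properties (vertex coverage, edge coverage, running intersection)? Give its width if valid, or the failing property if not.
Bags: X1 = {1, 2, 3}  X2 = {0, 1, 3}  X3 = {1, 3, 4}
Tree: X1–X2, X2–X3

Yes; width 2.

Every vertex of G appears in some bag (union = {0, 1, 2, 3, 4}); every edge is covered by a bag; and for each vertex v the set of bags containing v is connected in the bag tree. The decomposition is therefore valid. The largest bag has 3 vertices, so the width is 2.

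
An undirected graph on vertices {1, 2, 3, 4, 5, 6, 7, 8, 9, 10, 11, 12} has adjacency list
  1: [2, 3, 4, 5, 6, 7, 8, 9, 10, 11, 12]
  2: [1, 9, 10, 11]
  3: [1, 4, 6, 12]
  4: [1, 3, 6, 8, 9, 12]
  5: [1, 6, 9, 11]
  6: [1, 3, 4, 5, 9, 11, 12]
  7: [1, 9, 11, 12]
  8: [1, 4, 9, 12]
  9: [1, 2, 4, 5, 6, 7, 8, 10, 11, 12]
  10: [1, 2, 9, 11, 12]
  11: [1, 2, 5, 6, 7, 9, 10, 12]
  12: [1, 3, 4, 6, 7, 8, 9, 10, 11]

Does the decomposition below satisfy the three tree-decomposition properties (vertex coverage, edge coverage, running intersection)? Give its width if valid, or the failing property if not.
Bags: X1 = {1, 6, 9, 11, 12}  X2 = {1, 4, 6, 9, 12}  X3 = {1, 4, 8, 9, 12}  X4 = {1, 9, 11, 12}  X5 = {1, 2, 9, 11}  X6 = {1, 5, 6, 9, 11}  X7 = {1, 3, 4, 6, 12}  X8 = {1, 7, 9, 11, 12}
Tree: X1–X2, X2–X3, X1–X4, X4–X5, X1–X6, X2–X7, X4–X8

No — vertex 10 appears in no bag.

A tree decomposition must satisfy three properties: every vertex lies in some bag; for every edge, both endpoints lie together in some bag; and for every vertex, the bags containing it form a connected subtree. Here vertex 10 appears in no bag, so the decomposition is invalid.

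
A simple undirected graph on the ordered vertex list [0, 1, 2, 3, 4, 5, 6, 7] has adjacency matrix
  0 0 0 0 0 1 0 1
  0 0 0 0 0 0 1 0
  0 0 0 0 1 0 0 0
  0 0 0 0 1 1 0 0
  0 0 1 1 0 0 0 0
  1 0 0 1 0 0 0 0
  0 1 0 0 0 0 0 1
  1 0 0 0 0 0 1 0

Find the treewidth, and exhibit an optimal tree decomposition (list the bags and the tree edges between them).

Each bag holds 2 vertices, so the decomposition has width 1, which upper-bounds the treewidth. Any graph with an edge has treewidth ≥ 1, and G has the edge 1–6. Combining the bounds, tw(G) = 1.

Treewidth 1.
Bags: B1 = {1, 6}  B2 = {6, 7}  B3 = {0, 7}  B4 = {0, 5}  B5 = {3, 5}  B6 = {3, 4}  B7 = {2, 4}
Tree: B1–B2, B2–B3, B3–B4, B4–B5, B5–B6, B6–B7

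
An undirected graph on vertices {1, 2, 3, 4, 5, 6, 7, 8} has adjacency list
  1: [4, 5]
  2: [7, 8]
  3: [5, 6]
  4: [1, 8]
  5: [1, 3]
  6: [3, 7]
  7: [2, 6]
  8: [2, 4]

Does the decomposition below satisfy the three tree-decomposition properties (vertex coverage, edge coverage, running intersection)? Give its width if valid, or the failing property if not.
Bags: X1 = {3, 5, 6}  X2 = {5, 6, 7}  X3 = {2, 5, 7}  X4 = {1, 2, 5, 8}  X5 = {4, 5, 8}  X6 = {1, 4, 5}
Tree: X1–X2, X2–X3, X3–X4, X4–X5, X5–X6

A tree decomposition must satisfy three properties: every vertex lies in some bag; for every edge, both endpoints lie together in some bag; and for every vertex, the bags containing it form a connected subtree. Here bags containing vertex 1 are not connected in the tree, so the decomposition is invalid.

No — bags containing vertex 1 are not connected in the tree.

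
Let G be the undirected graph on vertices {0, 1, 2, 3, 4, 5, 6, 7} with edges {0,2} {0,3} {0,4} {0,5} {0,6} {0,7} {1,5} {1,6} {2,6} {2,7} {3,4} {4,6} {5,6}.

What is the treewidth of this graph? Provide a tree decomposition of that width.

Each bag holds 3 vertices, so the decomposition has width 2, which upper-bounds the treewidth. Conversely, {0, 3, 4} is a clique of size 3, and the vertices of any clique must share a bag in every tree decomposition; so some bag has ≥ 3 vertices and tw(G) ≥ 2. Therefore the treewidth is 2.

Treewidth 2.
One optimal decomposition is:
Bags: B1 = {0, 2, 6}  B2 = {0, 4, 6}  B3 = {0, 2, 7}  B4 = {0, 3, 4}  B5 = {0, 5, 6}  B6 = {1, 5, 6}
Tree: B1–B2, B1–B3, B2–B4, B2–B5, B5–B6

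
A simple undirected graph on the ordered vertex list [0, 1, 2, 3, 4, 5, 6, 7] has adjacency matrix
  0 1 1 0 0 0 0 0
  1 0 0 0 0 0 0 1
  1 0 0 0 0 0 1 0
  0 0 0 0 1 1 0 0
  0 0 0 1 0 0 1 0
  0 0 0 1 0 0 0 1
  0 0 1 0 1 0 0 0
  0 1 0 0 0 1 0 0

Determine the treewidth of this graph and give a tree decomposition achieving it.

Treewidth 2.
Bags: B1 = {3, 4, 6}  B2 = {3, 5, 6}  B3 = {5, 6, 7}  B4 = {1, 6, 7}  B5 = {0, 1, 6}  B6 = {0, 2, 6}
Tree: B1–B2, B2–B3, B3–B4, B4–B5, B5–B6

Each bag holds 3 vertices, so the decomposition has width 2, which upper-bounds the treewidth. For the lower bound, G contains the cycle 6–4–3–5–7–1–0–2–6, so G is not a forest; only forests have treewidth ≤ 1, hence tw(G) ≥ 2. Therefore the treewidth is 2.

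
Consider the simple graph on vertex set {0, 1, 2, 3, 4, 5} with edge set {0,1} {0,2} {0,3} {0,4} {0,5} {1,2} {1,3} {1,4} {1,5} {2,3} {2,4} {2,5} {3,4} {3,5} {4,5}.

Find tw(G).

5

A width-5 tree decomposition is:
Bags: B1 = {0, 1, 2, 3, 4, 5}
Tree: (single bag)
A single bag containing all 6 vertices is trivially a valid decomposition of width 5. Conversely, {0, 1, 2, 3, 4, 5} is a clique of size 6, and the vertices of any clique must share a bag in every tree decomposition; so some bag has ≥ 6 vertices and tw(G) ≥ 5. Hence tw(G) = 5 exactly.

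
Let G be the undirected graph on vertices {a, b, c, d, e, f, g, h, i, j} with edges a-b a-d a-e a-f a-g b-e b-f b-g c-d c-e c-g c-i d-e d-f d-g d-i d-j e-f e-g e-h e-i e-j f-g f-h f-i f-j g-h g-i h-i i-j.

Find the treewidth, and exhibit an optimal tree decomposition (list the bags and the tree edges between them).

The largest bag has 5 vertices, giving width 4; this decomposition certifies tw(G) ≤ 4. On the other hand G contains the 5-clique {c, d, e, g, i}. A clique must lie in a single bag of any decomposition, so no decomposition can have width below 4. Hence tw(G) = 4 exactly.

Treewidth 4.
One optimal decomposition is:
Bags: B1 = {d, e, f, g, i}  B2 = {c, d, e, g, i}  B3 = {d, e, f, i, j}  B4 = {a, d, e, f, g}  B5 = {e, f, g, h, i}  B6 = {a, b, e, f, g}
Tree: B1–B2, B1–B3, B1–B4, B1–B5, B4–B6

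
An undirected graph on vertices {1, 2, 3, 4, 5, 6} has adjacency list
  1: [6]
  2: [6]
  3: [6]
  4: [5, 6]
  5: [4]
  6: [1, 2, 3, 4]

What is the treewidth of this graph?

1

A width-1 tree decomposition is:
Bags: B1 = {4, 6}  B2 = {3, 6}  B3 = {1, 6}  B4 = {4, 5}  B5 = {2, 6}
Tree: B1–B2, B1–B3, B1–B4, B1–B5
Each bag holds 2 vertices, so the decomposition has width 1, which upper-bounds the treewidth. Since G has at least one edge (e.g. 6–4), it is not an edgeless graph, so tw(G) ≥ 1. Hence tw(G) = 1 exactly.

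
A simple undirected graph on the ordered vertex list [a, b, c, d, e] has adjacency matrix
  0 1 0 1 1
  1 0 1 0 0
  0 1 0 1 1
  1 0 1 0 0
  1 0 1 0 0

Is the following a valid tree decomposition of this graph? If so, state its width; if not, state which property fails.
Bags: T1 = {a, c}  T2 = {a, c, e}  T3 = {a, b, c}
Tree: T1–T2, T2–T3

A tree decomposition must satisfy three properties: every vertex lies in some bag; for every edge, both endpoints lie together in some bag; and for every vertex, the bags containing it form a connected subtree. Here vertex d appears in no bag, so the decomposition is invalid.

No — vertex d appears in no bag.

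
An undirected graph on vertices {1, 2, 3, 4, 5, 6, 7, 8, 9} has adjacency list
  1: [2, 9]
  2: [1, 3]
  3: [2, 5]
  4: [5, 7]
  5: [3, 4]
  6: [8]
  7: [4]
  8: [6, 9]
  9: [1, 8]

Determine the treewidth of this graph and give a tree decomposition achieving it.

Treewidth 1.
Bags: B1 = {6, 8}  B2 = {8, 9}  B3 = {1, 9}  B4 = {1, 2}  B5 = {2, 3}  B6 = {3, 5}  B7 = {4, 5}  B8 = {4, 7}
Tree: B1–B2, B2–B3, B3–B4, B4–B5, B5–B6, B6–B7, B7–B8

Each bag holds 2 vertices, so the decomposition has width 1, which upper-bounds the treewidth. Any graph with an edge has treewidth ≥ 1, and G has the edge 6–8. Combining the bounds, tw(G) = 1.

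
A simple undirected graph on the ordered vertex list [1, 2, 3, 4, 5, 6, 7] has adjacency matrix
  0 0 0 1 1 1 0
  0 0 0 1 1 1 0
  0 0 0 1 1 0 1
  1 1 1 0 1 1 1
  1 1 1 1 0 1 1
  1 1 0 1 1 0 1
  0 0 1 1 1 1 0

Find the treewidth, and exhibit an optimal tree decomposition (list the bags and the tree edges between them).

Every bag has size at most 4, so the width is 4 − 1 = 3 and tw(G) ≤ 3. Conversely, {3, 4, 5, 7} is a clique of size 4, and the vertices of any clique must share a bag in every tree decomposition; so some bag has ≥ 4 vertices and tw(G) ≥ 3. Hence tw(G) = 3 exactly.

Treewidth 3.
One such decomposition:
Bags: B1 = {4, 5, 6, 7}  B2 = {1, 4, 5, 6}  B3 = {3, 4, 5, 7}  B4 = {2, 4, 5, 6}
Tree: B1–B2, B1–B3, B1–B4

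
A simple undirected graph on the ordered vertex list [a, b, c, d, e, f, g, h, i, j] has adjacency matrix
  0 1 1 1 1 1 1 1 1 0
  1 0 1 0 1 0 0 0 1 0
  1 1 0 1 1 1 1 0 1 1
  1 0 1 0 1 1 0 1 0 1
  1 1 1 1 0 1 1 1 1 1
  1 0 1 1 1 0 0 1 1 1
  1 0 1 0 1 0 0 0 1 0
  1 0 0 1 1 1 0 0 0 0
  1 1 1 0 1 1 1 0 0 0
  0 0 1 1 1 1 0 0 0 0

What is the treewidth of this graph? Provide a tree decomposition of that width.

Each bag holds 5 vertices, so the decomposition has width 4, which upper-bounds the treewidth. For the lower bound, the 5 vertices {a, d, e, f, h} are pairwise adjacent, and any tree decomposition puts a clique entirely inside one bag — forcing width ≥ 4. Therefore the treewidth is 4.

Treewidth 4.
One optimal decomposition is:
Bags: B1 = {c, d, e, f, j}  B2 = {a, c, d, e, f}  B3 = {a, c, e, f, i}  B4 = {a, c, e, g, i}  B5 = {a, b, c, e, i}  B6 = {a, d, e, f, h}
Tree: B1–B2, B2–B3, B3–B4, B3–B5, B2–B6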